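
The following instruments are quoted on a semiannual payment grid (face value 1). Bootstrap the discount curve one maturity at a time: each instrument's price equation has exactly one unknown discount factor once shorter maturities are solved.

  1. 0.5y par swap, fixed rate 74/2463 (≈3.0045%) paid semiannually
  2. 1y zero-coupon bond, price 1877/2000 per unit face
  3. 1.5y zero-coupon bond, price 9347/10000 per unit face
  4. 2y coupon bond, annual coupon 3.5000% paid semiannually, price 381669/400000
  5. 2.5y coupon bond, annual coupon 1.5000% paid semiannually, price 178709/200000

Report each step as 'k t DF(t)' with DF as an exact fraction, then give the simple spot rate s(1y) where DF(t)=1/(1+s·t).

1 1/2 2463/2500
2 1 1877/2000
3 3/2 9347/10000
4 2 4443/5000
5 5/2 859/1000
s(1y) = (1/(1877/2000) − 1)/(1) = 123/1877 ≈ 6.5530%

step 1 [0.5y] swap r/2=37/2463: DF=(1 − 37/2463·(0))/(1+37/2463) = 2463/2500 ≈ 0.985200
step 2 [1y] zero: DF = P = 1877/2000 ≈ 0.938500
step 3 [1.5y] zero: DF = P = 9347/10000 ≈ 0.934700
step 4 [2y] bond c/2=7/400: DF=(381669/400000 − 7/400·(0.985200+0.938500+0.934700))/(1+7/400) = 4443/5000 ≈ 0.888600
step 5 [2.5y] bond c/2=3/400: DF=(178709/200000 − 3/400·(0.985200+0.938500+0.934700+0.888600))/(1+3/400) = 859/1000 ≈ 0.859000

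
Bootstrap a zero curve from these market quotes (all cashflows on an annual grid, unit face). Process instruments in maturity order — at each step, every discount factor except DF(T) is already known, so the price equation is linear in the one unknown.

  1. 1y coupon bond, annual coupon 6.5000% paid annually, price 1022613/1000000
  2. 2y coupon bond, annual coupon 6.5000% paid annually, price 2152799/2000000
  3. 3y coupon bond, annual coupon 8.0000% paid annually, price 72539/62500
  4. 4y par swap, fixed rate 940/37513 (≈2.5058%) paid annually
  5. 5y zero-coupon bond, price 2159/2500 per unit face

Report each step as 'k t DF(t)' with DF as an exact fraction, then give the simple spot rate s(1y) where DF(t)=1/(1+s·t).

step 1 [1y] bond c/1=13/200: DF=(1022613/1000000 − 13/200·(0))/(1+13/200) = 4801/5000 ≈ 0.960200
step 2 [2y] bond c/1=13/200: DF=(2152799/2000000 − 13/200·(0.960200))/(1+13/200) = 9521/10000 ≈ 0.952100
step 3 [3y] bond c/1=2/25: DF=(72539/62500 − 2/25·(0.960200+0.952100))/(1+2/25) = 933/1000 ≈ 0.933000
step 4 [4y] swap r/1=940/37513: DF=(1 − 940/37513·(0.960200+0.952100+0.933000))/(1+940/37513) = 453/500 ≈ 0.906000
step 5 [5y] zero: DF = P = 2159/2500 ≈ 0.863600

1 1 4801/5000
2 2 9521/10000
3 3 933/1000
4 4 453/500
5 5 2159/2500
s(1y) = (1/(4801/5000) − 1)/(1) = 199/4801 ≈ 4.1450%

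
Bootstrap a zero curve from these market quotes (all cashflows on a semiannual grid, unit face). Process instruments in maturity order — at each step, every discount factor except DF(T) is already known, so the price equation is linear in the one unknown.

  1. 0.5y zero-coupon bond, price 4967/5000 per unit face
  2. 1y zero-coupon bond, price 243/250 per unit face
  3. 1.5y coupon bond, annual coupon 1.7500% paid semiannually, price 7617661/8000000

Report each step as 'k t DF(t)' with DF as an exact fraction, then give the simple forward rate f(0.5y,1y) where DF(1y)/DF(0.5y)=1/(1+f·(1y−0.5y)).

step 1 [0.5y] zero: DF = P = 4967/5000 ≈ 0.993400
step 2 [1y] zero: DF = P = 243/250 ≈ 0.972000
step 3 [1.5y] bond c/2=7/800: DF=(7617661/8000000 − 7/800·(0.993400+0.972000))/(1+7/800) = 9269/10000 ≈ 0.926900

1 1/2 4967/5000
2 1 243/250
3 3/2 9269/10000
f(0.5y,1y) = ((4967/5000)/(243/250) − 1)/(1/2) = 107/2430 ≈ 4.4033%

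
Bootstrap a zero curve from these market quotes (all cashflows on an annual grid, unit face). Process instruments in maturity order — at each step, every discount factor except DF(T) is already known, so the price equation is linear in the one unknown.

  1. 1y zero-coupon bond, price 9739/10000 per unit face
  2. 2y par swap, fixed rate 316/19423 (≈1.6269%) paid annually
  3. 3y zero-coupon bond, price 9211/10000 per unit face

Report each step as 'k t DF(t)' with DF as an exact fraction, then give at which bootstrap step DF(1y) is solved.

step 1 [1y] zero: DF = P = 9739/10000 ≈ 0.973900
step 2 [2y] swap r/1=316/19423: DF=(1 − 316/19423·(0.973900))/(1+316/19423) = 2421/2500 ≈ 0.968400
step 3 [3y] zero: DF = P = 9211/10000 ≈ 0.921100

1 1 9739/10000
2 2 2421/2500
3 3 9211/10000
DF(1y) is solved at step 1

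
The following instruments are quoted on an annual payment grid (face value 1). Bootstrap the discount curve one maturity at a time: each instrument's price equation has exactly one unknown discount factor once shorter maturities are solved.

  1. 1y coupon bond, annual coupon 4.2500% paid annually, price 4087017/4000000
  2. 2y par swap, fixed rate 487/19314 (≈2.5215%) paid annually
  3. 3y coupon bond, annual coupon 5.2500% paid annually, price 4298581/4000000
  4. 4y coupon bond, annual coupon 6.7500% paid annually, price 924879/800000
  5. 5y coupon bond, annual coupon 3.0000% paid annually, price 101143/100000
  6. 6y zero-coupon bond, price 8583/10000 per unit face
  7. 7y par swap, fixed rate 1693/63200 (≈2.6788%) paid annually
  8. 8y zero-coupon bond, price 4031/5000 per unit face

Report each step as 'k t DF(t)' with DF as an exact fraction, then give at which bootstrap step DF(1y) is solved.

1 1 9801/10000
2 2 9513/10000
3 3 9247/10000
4 4 564/625
5 5 349/400
6 6 8583/10000
7 7 8307/10000
8 8 4031/5000
DF(1y) is solved at step 1

step 1 [1y] bond c/1=17/400: DF=(4087017/4000000 − 17/400·(0))/(1+17/400) = 9801/10000 ≈ 0.980100
step 2 [2y] swap r/1=487/19314: DF=(1 − 487/19314·(0.980100))/(1+487/19314) = 9513/10000 ≈ 0.951300
step 3 [3y] bond c/1=21/400: DF=(4298581/4000000 − 21/400·(0.980100+0.951300))/(1+21/400) = 9247/10000 ≈ 0.924700
step 4 [4y] bond c/1=27/400: DF=(924879/800000 − 27/400·(0.980100+0.951300+0.924700))/(1+27/400) = 564/625 ≈ 0.902400
step 5 [5y] bond c/1=3/100: DF=(101143/100000 − 3/100·(0.980100+0.951300+0.924700+0.902400))/(1+3/100) = 349/400 ≈ 0.872500
step 6 [6y] zero: DF = P = 8583/10000 ≈ 0.858300
step 7 [7y] swap r/1=1693/63200: DF=(1 − 1693/63200·(0.980100+0.951300+0.924700+0.902400+0.872500+0.858300))/(1+1693/63200) = 8307/10000 ≈ 0.830700
step 8 [8y] zero: DF = P = 4031/5000 ≈ 0.806200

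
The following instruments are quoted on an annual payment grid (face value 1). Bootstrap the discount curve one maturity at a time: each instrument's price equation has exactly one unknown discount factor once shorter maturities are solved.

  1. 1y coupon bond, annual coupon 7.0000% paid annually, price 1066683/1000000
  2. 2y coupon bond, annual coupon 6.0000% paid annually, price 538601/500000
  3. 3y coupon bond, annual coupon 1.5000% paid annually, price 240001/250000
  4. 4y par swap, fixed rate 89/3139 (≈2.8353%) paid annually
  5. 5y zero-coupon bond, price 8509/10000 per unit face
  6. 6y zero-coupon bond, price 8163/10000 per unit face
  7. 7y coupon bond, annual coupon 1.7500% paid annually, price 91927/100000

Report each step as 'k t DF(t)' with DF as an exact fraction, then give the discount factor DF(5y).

1 1 9969/10000
2 2 4799/5000
3 3 9169/10000
4 4 2233/2500
5 5 8509/10000
6 6 8163/10000
7 7 81/100
DF(5y) = 8509/10000 ≈ 0.850900

step 1 [1y] bond c/1=7/100: DF=(1066683/1000000 − 7/100·(0))/(1+7/100) = 9969/10000 ≈ 0.996900
step 2 [2y] bond c/1=3/50: DF=(538601/500000 − 3/50·(0.996900))/(1+3/50) = 4799/5000 ≈ 0.959800
step 3 [3y] bond c/1=3/200: DF=(240001/250000 − 3/200·(0.996900+0.959800))/(1+3/200) = 9169/10000 ≈ 0.916900
step 4 [4y] swap r/1=89/3139: DF=(1 − 89/3139·(0.996900+0.959800+0.916900))/(1+89/3139) = 2233/2500 ≈ 0.893200
step 5 [5y] zero: DF = P = 8509/10000 ≈ 0.850900
step 6 [6y] zero: DF = P = 8163/10000 ≈ 0.816300
step 7 [7y] bond c/1=7/400: DF=(91927/100000 − 7/400·(0.996900+0.959800+0.916900+0.893200+0.850900+0.816300))/(1+7/400) = 81/100 ≈ 0.810000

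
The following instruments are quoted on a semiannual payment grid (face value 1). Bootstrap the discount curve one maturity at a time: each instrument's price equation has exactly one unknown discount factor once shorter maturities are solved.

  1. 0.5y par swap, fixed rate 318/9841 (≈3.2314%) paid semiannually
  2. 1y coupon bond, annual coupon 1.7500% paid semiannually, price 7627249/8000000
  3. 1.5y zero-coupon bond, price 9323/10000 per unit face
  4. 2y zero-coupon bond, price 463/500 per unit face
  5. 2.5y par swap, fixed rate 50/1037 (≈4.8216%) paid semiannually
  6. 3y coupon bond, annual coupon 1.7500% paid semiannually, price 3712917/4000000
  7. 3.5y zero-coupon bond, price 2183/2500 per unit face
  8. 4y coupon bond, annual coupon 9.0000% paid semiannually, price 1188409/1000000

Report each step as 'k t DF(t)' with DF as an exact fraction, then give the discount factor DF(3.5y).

1 1/2 9841/10000
2 1 4683/5000
3 3/2 9323/10000
4 2 463/500
5 5/2 71/80
6 3 8797/10000
7 7/2 2183/2500
8 4 538/625
DF(3.5y) = 2183/2500 ≈ 0.873200

step 1 [0.5y] swap r/2=159/9841: DF=(1 − 159/9841·(0))/(1+159/9841) = 9841/10000 ≈ 0.984100
step 2 [1y] bond c/2=7/800: DF=(7627249/8000000 − 7/800·(0.984100))/(1+7/800) = 4683/5000 ≈ 0.936600
step 3 [1.5y] zero: DF = P = 9323/10000 ≈ 0.932300
step 4 [2y] zero: DF = P = 463/500 ≈ 0.926000
step 5 [2.5y] swap r/2=25/1037: DF=(1 − 25/1037·(0.984100+0.936600+0.932300+0.926000))/(1+25/1037) = 71/80 ≈ 0.887500
step 6 [3y] bond c/2=7/800: DF=(3712917/4000000 − 7/800·(0.984100+0.936600+0.932300+0.926000+0.887500))/(1+7/800) = 8797/10000 ≈ 0.879700
step 7 [3.5y] zero: DF = P = 2183/2500 ≈ 0.873200
step 8 [4y] bond c/2=9/200: DF=(1188409/1000000 − 9/200·(0.984100+0.936600+0.932300+0.926000+0.887500+0.879700+0.873200))/(1+9/200) = 538/625 ≈ 0.860800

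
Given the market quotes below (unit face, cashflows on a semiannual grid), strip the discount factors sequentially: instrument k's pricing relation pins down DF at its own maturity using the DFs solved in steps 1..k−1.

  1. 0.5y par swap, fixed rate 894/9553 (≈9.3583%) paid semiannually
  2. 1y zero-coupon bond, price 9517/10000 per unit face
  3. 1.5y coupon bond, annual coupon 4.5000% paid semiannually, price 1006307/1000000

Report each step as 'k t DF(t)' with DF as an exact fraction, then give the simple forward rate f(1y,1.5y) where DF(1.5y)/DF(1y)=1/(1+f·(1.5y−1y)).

step 1 [0.5y] swap r/2=447/9553: DF=(1 − 447/9553·(0))/(1+447/9553) = 9553/10000 ≈ 0.955300
step 2 [1y] zero: DF = P = 9517/10000 ≈ 0.951700
step 3 [1.5y] bond c/2=9/400: DF=(1006307/1000000 − 9/400·(0.955300+0.951700))/(1+9/400) = 4711/5000 ≈ 0.942200

1 1/2 9553/10000
2 1 9517/10000
3 3/2 4711/5000
f(1y,1.5y) = ((9517/10000)/(4711/5000) − 1)/(1/2) = 95/4711 ≈ 2.0166%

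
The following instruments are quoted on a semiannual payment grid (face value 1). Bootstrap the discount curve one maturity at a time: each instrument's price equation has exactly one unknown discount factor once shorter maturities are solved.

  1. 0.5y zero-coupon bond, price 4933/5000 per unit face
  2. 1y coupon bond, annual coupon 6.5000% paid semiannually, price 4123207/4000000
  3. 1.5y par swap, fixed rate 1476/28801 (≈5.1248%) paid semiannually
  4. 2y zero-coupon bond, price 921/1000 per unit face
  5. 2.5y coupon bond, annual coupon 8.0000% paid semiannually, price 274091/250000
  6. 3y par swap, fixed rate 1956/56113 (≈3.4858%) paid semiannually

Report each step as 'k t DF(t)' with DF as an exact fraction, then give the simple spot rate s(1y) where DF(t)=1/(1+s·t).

step 1 [0.5y] zero: DF = P = 4933/5000 ≈ 0.986600
step 2 [1y] bond c/2=13/400: DF=(4123207/4000000 − 13/400·(0.986600))/(1+13/400) = 9673/10000 ≈ 0.967300
step 3 [1.5y] swap r/2=738/28801: DF=(1 − 738/28801·(0.986600+0.967300))/(1+738/28801) = 4631/5000 ≈ 0.926200
step 4 [2y] zero: DF = P = 921/1000 ≈ 0.921000
step 5 [2.5y] bond c/2=1/25: DF=(274091/250000 − 1/25·(0.986600+0.967300+0.926200+0.921000))/(1+1/25) = 227/250 ≈ 0.908000
step 6 [3y] swap r/2=978/56113: DF=(1 − 978/56113·(0.986600+0.967300+0.926200+0.921000+0.908000))/(1+978/56113) = 4511/5000 ≈ 0.902200

1 1/2 4933/5000
2 1 9673/10000
3 3/2 4631/5000
4 2 921/1000
5 5/2 227/250
6 3 4511/5000
s(1y) = (1/(9673/10000) − 1)/(1) = 327/9673 ≈ 3.3805%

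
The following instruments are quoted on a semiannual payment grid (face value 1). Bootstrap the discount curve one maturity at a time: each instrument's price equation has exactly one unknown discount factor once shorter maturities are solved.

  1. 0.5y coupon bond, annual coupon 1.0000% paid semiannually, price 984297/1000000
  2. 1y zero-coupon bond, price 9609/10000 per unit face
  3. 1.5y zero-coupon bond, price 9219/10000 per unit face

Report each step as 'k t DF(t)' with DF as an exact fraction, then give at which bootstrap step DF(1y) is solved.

step 1 [0.5y] bond c/2=1/200: DF=(984297/1000000 − 1/200·(0))/(1+1/200) = 4897/5000 ≈ 0.979400
step 2 [1y] zero: DF = P = 9609/10000 ≈ 0.960900
step 3 [1.5y] zero: DF = P = 9219/10000 ≈ 0.921900

1 1/2 4897/5000
2 1 9609/10000
3 3/2 9219/10000
DF(1y) is solved at step 2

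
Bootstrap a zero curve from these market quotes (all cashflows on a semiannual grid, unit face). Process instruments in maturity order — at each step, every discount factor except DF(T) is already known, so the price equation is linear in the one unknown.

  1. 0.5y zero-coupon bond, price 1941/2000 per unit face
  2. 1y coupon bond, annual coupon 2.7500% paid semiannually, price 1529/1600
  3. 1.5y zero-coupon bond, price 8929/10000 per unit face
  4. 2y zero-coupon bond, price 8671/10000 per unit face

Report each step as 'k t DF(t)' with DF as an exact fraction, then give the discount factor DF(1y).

1 1/2 1941/2000
2 1 1859/2000
3 3/2 8929/10000
4 2 8671/10000
DF(1y) = 1859/2000 ≈ 0.929500

step 1 [0.5y] zero: DF = P = 1941/2000 ≈ 0.970500
step 2 [1y] bond c/2=11/800: DF=(1529/1600 − 11/800·(0.970500))/(1+11/800) = 1859/2000 ≈ 0.929500
step 3 [1.5y] zero: DF = P = 8929/10000 ≈ 0.892900
step 4 [2y] zero: DF = P = 8671/10000 ≈ 0.867100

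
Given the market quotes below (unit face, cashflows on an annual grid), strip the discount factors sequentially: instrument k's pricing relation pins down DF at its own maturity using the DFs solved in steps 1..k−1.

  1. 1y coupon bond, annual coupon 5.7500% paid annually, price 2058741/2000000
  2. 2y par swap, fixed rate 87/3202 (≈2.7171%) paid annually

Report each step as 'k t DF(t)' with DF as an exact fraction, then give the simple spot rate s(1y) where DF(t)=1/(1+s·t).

step 1 [1y] bond c/1=23/400: DF=(2058741/2000000 − 23/400·(0))/(1+23/400) = 4867/5000 ≈ 0.973400
step 2 [2y] swap r/1=87/3202: DF=(1 − 87/3202·(0.973400))/(1+87/3202) = 4739/5000 ≈ 0.947800

1 1 4867/5000
2 2 4739/5000
s(1y) = (1/(4867/5000) − 1)/(1) = 133/4867 ≈ 2.7327%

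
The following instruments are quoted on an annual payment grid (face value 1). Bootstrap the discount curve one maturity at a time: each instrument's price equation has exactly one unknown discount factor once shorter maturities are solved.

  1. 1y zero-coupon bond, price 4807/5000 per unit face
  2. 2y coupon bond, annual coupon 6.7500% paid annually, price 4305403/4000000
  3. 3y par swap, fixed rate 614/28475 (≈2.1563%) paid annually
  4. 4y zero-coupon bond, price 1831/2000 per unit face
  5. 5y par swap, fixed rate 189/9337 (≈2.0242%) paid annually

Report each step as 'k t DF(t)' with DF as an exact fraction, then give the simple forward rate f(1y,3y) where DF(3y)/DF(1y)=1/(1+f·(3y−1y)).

1 1 4807/5000
2 2 379/400
3 3 4693/5000
4 4 1831/2000
5 5 1811/2000
f(1y,3y) = ((4807/5000)/(4693/5000) − 1)/(2) = 3/247 ≈ 1.2146%

step 1 [1y] zero: DF = P = 4807/5000 ≈ 0.961400
step 2 [2y] bond c/1=27/400: DF=(4305403/4000000 − 27/400·(0.961400))/(1+27/400) = 379/400 ≈ 0.947500
step 3 [3y] swap r/1=614/28475: DF=(1 − 614/28475·(0.961400+0.947500))/(1+614/28475) = 4693/5000 ≈ 0.938600
step 4 [4y] zero: DF = P = 1831/2000 ≈ 0.915500
step 5 [5y] swap r/1=189/9337: DF=(1 − 189/9337·(0.961400+0.947500+0.938600+0.915500))/(1+189/9337) = 1811/2000 ≈ 0.905500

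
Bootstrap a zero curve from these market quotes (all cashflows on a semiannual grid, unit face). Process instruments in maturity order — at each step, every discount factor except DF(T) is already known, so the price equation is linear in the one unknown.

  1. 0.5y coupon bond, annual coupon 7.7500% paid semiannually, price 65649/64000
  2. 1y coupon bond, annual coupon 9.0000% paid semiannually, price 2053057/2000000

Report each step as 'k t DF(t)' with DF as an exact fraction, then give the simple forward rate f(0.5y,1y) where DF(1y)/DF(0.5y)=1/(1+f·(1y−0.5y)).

1 1/2 79/80
2 1 4699/5000
f(0.5y,1y) = ((79/80)/(4699/5000) − 1)/(1/2) = 477/4699 ≈ 10.1511%

step 1 [0.5y] bond c/2=31/800: DF=(65649/64000 − 31/800·(0))/(1+31/800) = 79/80 ≈ 0.987500
step 2 [1y] bond c/2=9/200: DF=(2053057/2000000 − 9/200·(0.987500))/(1+9/200) = 4699/5000 ≈ 0.939800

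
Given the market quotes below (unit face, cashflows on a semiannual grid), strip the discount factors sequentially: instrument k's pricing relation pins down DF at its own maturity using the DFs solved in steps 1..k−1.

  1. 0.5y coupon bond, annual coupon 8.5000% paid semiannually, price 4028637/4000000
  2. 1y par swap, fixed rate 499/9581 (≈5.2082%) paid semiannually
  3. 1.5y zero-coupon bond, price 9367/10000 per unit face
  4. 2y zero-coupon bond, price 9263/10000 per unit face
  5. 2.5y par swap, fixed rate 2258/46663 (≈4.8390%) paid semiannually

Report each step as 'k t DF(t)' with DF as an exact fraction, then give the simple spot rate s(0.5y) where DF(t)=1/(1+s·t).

step 1 [0.5y] bond c/2=17/400: DF=(4028637/4000000 − 17/400·(0))/(1+17/400) = 9661/10000 ≈ 0.966100
step 2 [1y] swap r/2=499/19162: DF=(1 − 499/19162·(0.966100))/(1+499/19162) = 9501/10000 ≈ 0.950100
step 3 [1.5y] zero: DF = P = 9367/10000 ≈ 0.936700
step 4 [2y] zero: DF = P = 9263/10000 ≈ 0.926300
step 5 [2.5y] swap r/2=1129/46663: DF=(1 − 1129/46663·(0.966100+0.950100+0.936700+0.926300))/(1+1129/46663) = 8871/10000 ≈ 0.887100

1 1/2 9661/10000
2 1 9501/10000
3 3/2 9367/10000
4 2 9263/10000
5 5/2 8871/10000
s(0.5y) = (1/(9661/10000) − 1)/(1/2) = 678/9661 ≈ 7.0179%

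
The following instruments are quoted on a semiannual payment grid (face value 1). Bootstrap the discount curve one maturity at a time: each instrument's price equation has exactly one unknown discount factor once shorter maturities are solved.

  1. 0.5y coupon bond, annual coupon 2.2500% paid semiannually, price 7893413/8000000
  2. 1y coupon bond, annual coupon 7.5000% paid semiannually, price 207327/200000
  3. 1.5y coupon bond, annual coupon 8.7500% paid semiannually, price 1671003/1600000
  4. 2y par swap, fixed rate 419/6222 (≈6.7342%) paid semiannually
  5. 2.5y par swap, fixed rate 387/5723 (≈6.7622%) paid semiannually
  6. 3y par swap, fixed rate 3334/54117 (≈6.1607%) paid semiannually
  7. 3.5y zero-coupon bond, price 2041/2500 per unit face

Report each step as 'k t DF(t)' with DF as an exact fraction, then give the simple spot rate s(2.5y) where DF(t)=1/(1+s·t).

1 1/2 9757/10000
2 1 9639/10000
3 3/2 9193/10000
4 2 8743/10000
5 5/2 2113/2500
6 3 8333/10000
7 7/2 2041/2500
s(2.5y) = (1/(2113/2500) − 1)/(5/2) = 774/10565 ≈ 7.3261%

step 1 [0.5y] bond c/2=9/800: DF=(7893413/8000000 − 9/800·(0))/(1+9/800) = 9757/10000 ≈ 0.975700
step 2 [1y] bond c/2=3/80: DF=(207327/200000 − 3/80·(0.975700))/(1+3/80) = 9639/10000 ≈ 0.963900
step 3 [1.5y] bond c/2=7/160: DF=(1671003/1600000 − 7/160·(0.975700+0.963900))/(1+7/160) = 9193/10000 ≈ 0.919300
step 4 [2y] swap r/2=419/12444: DF=(1 − 419/12444·(0.975700+0.963900+0.919300))/(1+419/12444) = 8743/10000 ≈ 0.874300
step 5 [2.5y] swap r/2=387/11446: DF=(1 − 387/11446·(0.975700+0.963900+0.919300+0.874300))/(1+387/11446) = 2113/2500 ≈ 0.845200
step 6 [3y] swap r/2=1667/54117: DF=(1 − 1667/54117·(0.975700+0.963900+0.919300+0.874300+0.845200))/(1+1667/54117) = 8333/10000 ≈ 0.833300
step 7 [3.5y] zero: DF = P = 2041/2500 ≈ 0.816400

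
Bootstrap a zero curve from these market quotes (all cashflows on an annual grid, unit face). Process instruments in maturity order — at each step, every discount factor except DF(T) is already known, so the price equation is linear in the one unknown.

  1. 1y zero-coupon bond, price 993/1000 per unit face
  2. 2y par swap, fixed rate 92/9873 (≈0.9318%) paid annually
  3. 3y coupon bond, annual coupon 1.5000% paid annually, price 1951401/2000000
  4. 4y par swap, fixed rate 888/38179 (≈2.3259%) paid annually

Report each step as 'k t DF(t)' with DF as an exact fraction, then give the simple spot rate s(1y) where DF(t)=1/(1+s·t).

step 1 [1y] zero: DF = P = 993/1000 ≈ 0.993000
step 2 [2y] swap r/1=92/9873: DF=(1 − 92/9873·(0.993000))/(1+92/9873) = 1227/1250 ≈ 0.981600
step 3 [3y] bond c/1=3/200: DF=(1951401/2000000 − 3/200·(0.993000+0.981600))/(1+3/200) = 9321/10000 ≈ 0.932100
step 4 [4y] swap r/1=888/38179: DF=(1 − 888/38179·(0.993000+0.981600+0.932100))/(1+888/38179) = 1139/1250 ≈ 0.911200

1 1 993/1000
2 2 1227/1250
3 3 9321/10000
4 4 1139/1250
s(1y) = (1/(993/1000) − 1)/(1) = 7/993 ≈ 0.7049%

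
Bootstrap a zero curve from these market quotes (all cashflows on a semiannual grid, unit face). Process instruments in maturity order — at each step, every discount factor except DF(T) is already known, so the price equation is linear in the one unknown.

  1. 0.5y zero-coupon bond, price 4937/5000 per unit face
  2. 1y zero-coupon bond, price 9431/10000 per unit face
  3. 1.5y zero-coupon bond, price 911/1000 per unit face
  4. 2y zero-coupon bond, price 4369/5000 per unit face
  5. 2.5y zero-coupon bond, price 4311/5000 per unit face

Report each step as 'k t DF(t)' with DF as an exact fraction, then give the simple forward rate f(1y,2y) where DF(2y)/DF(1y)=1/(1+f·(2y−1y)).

step 1 [0.5y] zero: DF = P = 4937/5000 ≈ 0.987400
step 2 [1y] zero: DF = P = 9431/10000 ≈ 0.943100
step 3 [1.5y] zero: DF = P = 911/1000 ≈ 0.911000
step 4 [2y] zero: DF = P = 4369/5000 ≈ 0.873800
step 5 [2.5y] zero: DF = P = 4311/5000 ≈ 0.862200

1 1/2 4937/5000
2 1 9431/10000
3 3/2 911/1000
4 2 4369/5000
5 5/2 4311/5000
f(1y,2y) = ((9431/10000)/(4369/5000) − 1)/(1) = 693/8738 ≈ 7.9309%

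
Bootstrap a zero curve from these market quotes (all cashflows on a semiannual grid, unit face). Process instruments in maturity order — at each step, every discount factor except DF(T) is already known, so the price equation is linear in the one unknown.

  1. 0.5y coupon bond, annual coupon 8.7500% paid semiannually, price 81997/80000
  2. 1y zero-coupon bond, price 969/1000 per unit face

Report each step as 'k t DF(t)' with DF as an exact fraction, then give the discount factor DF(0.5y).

1 1/2 491/500
2 1 969/1000
DF(0.5y) = 491/500 ≈ 0.982000

step 1 [0.5y] bond c/2=7/160: DF=(81997/80000 − 7/160·(0))/(1+7/160) = 491/500 ≈ 0.982000
step 2 [1y] zero: DF = P = 969/1000 ≈ 0.969000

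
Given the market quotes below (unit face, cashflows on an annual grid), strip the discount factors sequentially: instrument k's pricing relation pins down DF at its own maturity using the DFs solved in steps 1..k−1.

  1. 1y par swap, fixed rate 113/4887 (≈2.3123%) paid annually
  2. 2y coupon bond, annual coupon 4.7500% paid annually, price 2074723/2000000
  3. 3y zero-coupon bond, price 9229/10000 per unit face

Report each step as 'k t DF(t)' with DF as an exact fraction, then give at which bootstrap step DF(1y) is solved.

1 1 4887/5000
2 2 473/500
3 3 9229/10000
DF(1y) is solved at step 1

step 1 [1y] swap r/1=113/4887: DF=(1 − 113/4887·(0))/(1+113/4887) = 4887/5000 ≈ 0.977400
step 2 [2y] bond c/1=19/400: DF=(2074723/2000000 − 19/400·(0.977400))/(1+19/400) = 473/500 ≈ 0.946000
step 3 [3y] zero: DF = P = 9229/10000 ≈ 0.922900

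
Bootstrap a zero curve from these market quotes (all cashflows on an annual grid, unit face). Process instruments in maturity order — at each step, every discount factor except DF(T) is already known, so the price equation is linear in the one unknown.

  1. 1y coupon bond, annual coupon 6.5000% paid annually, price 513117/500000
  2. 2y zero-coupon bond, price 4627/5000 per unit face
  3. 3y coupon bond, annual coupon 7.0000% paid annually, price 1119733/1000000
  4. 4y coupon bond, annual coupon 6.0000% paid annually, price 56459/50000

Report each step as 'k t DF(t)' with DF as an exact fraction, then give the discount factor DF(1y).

step 1 [1y] bond c/1=13/200: DF=(513117/500000 − 13/200·(0))/(1+13/200) = 2409/2500 ≈ 0.963600
step 2 [2y] zero: DF = P = 4627/5000 ≈ 0.925400
step 3 [3y] bond c/1=7/100: DF=(1119733/1000000 − 7/100·(0.963600+0.925400))/(1+7/100) = 9229/10000 ≈ 0.922900
step 4 [4y] bond c/1=3/50: DF=(56459/50000 − 3/50·(0.963600+0.925400+0.922900))/(1+3/50) = 9061/10000 ≈ 0.906100

1 1 2409/2500
2 2 4627/5000
3 3 9229/10000
4 4 9061/10000
DF(1y) = 2409/2500 ≈ 0.963600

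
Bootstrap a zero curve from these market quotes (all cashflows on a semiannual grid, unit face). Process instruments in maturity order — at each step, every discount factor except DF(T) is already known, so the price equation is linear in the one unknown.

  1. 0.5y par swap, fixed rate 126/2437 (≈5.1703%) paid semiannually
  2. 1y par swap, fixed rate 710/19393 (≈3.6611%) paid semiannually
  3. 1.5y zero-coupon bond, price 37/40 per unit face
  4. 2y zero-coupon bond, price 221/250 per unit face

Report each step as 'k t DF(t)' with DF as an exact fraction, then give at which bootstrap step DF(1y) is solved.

step 1 [0.5y] swap r/2=63/2437: DF=(1 − 63/2437·(0))/(1+63/2437) = 2437/2500 ≈ 0.974800
step 2 [1y] swap r/2=355/19393: DF=(1 − 355/19393·(0.974800))/(1+355/19393) = 1929/2000 ≈ 0.964500
step 3 [1.5y] zero: DF = P = 37/40 ≈ 0.925000
step 4 [2y] zero: DF = P = 221/250 ≈ 0.884000

1 1/2 2437/2500
2 1 1929/2000
3 3/2 37/40
4 2 221/250
DF(1y) is solved at step 2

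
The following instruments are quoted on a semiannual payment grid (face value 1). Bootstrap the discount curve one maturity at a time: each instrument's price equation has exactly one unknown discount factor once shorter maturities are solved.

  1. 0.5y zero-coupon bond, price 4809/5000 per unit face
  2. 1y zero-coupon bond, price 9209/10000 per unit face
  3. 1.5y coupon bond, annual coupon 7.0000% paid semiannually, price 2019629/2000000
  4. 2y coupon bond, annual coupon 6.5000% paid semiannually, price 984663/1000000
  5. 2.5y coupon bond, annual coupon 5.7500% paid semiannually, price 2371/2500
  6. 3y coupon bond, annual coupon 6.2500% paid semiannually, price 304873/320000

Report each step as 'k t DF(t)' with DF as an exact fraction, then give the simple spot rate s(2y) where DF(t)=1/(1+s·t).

1 1/2 4809/5000
2 1 9209/10000
3 3/2 114/125
4 2 8657/10000
5 5/2 2049/2500
6 3 7881/10000
s(2y) = (1/(8657/10000) − 1)/(2) = 1343/17314 ≈ 7.7567%

step 1 [0.5y] zero: DF = P = 4809/5000 ≈ 0.961800
step 2 [1y] zero: DF = P = 9209/10000 ≈ 0.920900
step 3 [1.5y] bond c/2=7/200: DF=(2019629/2000000 − 7/200·(0.961800+0.920900))/(1+7/200) = 114/125 ≈ 0.912000
step 4 [2y] bond c/2=13/400: DF=(984663/1000000 − 13/400·(0.961800+0.920900+0.912000))/(1+13/400) = 8657/10000 ≈ 0.865700
step 5 [2.5y] bond c/2=23/800: DF=(2371/2500 − 23/800·(0.961800+0.920900+0.912000+0.865700))/(1+23/800) = 2049/2500 ≈ 0.819600
step 6 [3y] bond c/2=1/32: DF=(304873/320000 − 1/32·(0.961800+0.920900+0.912000+0.865700+0.819600))/(1+1/32) = 7881/10000 ≈ 0.788100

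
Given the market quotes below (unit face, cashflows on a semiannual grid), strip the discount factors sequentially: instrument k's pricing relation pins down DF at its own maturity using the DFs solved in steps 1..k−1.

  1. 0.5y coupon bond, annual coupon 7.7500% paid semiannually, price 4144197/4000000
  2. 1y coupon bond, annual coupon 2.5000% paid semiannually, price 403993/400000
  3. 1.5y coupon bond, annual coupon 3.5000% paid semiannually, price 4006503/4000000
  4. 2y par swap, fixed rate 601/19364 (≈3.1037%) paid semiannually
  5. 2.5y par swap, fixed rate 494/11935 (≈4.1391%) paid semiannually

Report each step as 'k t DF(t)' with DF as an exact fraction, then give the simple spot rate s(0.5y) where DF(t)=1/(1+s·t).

1 1/2 4987/5000
2 1 2463/2500
3 3/2 9503/10000
4 2 9399/10000
5 5/2 2253/2500
s(0.5y) = (1/(4987/5000) − 1)/(1/2) = 26/4987 ≈ 0.5214%

step 1 [0.5y] bond c/2=31/800: DF=(4144197/4000000 − 31/800·(0))/(1+31/800) = 4987/5000 ≈ 0.997400
step 2 [1y] bond c/2=1/80: DF=(403993/400000 − 1/80·(0.997400))/(1+1/80) = 2463/2500 ≈ 0.985200
step 3 [1.5y] bond c/2=7/400: DF=(4006503/4000000 − 7/400·(0.997400+0.985200))/(1+7/400) = 9503/10000 ≈ 0.950300
step 4 [2y] swap r/2=601/38728: DF=(1 − 601/38728·(0.997400+0.985200+0.950300))/(1+601/38728) = 9399/10000 ≈ 0.939900
step 5 [2.5y] swap r/2=247/11935: DF=(1 − 247/11935·(0.997400+0.985200+0.950300+0.939900))/(1+247/11935) = 2253/2500 ≈ 0.901200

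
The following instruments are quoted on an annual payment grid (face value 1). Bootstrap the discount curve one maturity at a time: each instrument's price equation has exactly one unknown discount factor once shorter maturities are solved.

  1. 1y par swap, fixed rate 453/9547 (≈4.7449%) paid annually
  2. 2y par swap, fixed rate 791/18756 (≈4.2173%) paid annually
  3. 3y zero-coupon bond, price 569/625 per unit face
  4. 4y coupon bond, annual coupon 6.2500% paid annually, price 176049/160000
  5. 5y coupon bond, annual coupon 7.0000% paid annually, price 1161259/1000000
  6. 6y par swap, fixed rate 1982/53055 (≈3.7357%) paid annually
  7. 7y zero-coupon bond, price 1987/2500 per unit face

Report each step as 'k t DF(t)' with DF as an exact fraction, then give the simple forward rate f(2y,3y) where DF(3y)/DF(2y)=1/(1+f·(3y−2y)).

1 1 9547/10000
2 2 9209/10000
3 3 569/625
4 4 8717/10000
5 5 423/500
6 6 4009/5000
7 7 1987/2500
f(2y,3y) = ((9209/10000)/(569/625) − 1)/(1) = 105/9104 ≈ 1.1533%

step 1 [1y] swap r/1=453/9547: DF=(1 − 453/9547·(0))/(1+453/9547) = 9547/10000 ≈ 0.954700
step 2 [2y] swap r/1=791/18756: DF=(1 − 791/18756·(0.954700))/(1+791/18756) = 9209/10000 ≈ 0.920900
step 3 [3y] zero: DF = P = 569/625 ≈ 0.910400
step 4 [4y] bond c/1=1/16: DF=(176049/160000 − 1/16·(0.954700+0.920900+0.910400))/(1+1/16) = 8717/10000 ≈ 0.871700
step 5 [5y] bond c/1=7/100: DF=(1161259/1000000 − 7/100·(0.954700+0.920900+0.910400+0.871700))/(1+7/100) = 423/500 ≈ 0.846000
step 6 [6y] swap r/1=1982/53055: DF=(1 − 1982/53055·(0.954700+0.920900+0.910400+0.871700+0.846000))/(1+1982/53055) = 4009/5000 ≈ 0.801800
step 7 [7y] zero: DF = P = 1987/2500 ≈ 0.794800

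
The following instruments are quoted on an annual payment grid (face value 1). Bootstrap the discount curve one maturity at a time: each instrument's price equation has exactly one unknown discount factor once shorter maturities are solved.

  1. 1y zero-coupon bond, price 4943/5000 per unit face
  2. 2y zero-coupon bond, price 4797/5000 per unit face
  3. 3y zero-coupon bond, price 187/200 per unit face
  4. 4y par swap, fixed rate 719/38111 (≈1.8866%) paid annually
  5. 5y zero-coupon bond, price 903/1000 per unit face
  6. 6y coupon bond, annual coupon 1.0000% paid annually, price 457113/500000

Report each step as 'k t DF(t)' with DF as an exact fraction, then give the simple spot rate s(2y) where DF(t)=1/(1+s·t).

step 1 [1y] zero: DF = P = 4943/5000 ≈ 0.988600
step 2 [2y] zero: DF = P = 4797/5000 ≈ 0.959400
step 3 [3y] zero: DF = P = 187/200 ≈ 0.935000
step 4 [4y] swap r/1=719/38111: DF=(1 − 719/38111·(0.988600+0.959400+0.935000))/(1+719/38111) = 9281/10000 ≈ 0.928100
step 5 [5y] zero: DF = P = 903/1000 ≈ 0.903000
step 6 [6y] bond c/1=1/100: DF=(457113/500000 − 1/100·(0.988600+0.959400+0.935000+0.928100+0.903000))/(1+1/100) = 1717/2000 ≈ 0.858500

1 1 4943/5000
2 2 4797/5000
3 3 187/200
4 4 9281/10000
5 5 903/1000
6 6 1717/2000
s(2y) = (1/(4797/5000) − 1)/(2) = 203/9594 ≈ 2.1159%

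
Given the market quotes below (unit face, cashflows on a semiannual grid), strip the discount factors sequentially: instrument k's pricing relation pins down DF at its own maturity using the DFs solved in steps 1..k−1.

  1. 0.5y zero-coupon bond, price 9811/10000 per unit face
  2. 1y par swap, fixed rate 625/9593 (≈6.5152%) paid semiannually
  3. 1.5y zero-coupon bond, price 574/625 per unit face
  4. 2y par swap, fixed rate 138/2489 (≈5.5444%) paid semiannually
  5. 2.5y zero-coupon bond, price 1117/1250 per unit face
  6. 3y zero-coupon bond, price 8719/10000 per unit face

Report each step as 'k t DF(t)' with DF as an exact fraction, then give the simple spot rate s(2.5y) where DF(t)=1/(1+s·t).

step 1 [0.5y] zero: DF = P = 9811/10000 ≈ 0.981100
step 2 [1y] swap r/2=625/19186: DF=(1 − 625/19186·(0.981100))/(1+625/19186) = 15/16 ≈ 0.937500
step 3 [1.5y] zero: DF = P = 574/625 ≈ 0.918400
step 4 [2y] swap r/2=69/2489: DF=(1 − 69/2489·(0.981100+0.937500+0.918400))/(1+69/2489) = 1793/2000 ≈ 0.896500
step 5 [2.5y] zero: DF = P = 1117/1250 ≈ 0.893600
step 6 [3y] zero: DF = P = 8719/10000 ≈ 0.871900

1 1/2 9811/10000
2 1 15/16
3 3/2 574/625
4 2 1793/2000
5 5/2 1117/1250
6 3 8719/10000
s(2.5y) = (1/(1117/1250) − 1)/(5/2) = 266/5585 ≈ 4.7628%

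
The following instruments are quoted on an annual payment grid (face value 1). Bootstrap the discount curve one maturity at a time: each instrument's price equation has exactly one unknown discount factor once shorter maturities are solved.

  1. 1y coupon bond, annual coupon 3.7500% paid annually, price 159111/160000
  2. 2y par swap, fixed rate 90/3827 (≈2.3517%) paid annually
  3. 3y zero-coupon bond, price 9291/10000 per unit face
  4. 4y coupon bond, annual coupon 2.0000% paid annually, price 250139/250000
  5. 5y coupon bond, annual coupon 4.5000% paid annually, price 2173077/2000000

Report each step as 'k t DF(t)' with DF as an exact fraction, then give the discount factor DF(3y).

1 1 1917/2000
2 2 191/200
3 3 9291/10000
4 4 2313/2500
5 5 351/400
DF(3y) = 9291/10000 ≈ 0.929100

step 1 [1y] bond c/1=3/80: DF=(159111/160000 − 3/80·(0))/(1+3/80) = 1917/2000 ≈ 0.958500
step 2 [2y] swap r/1=90/3827: DF=(1 − 90/3827·(0.958500))/(1+90/3827) = 191/200 ≈ 0.955000
step 3 [3y] zero: DF = P = 9291/10000 ≈ 0.929100
step 4 [4y] bond c/1=1/50: DF=(250139/250000 − 1/50·(0.958500+0.955000+0.929100))/(1+1/50) = 2313/2500 ≈ 0.925200
step 5 [5y] bond c/1=9/200: DF=(2173077/2000000 − 9/200·(0.958500+0.955000+0.929100+0.925200))/(1+9/200) = 351/400 ≈ 0.877500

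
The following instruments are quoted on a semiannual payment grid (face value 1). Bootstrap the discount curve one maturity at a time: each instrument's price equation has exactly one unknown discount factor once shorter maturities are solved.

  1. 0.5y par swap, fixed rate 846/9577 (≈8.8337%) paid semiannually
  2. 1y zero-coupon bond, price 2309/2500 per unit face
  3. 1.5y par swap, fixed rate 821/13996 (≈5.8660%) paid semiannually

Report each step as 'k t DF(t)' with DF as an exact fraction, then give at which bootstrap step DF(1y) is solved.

1 1/2 9577/10000
2 1 2309/2500
3 3/2 9179/10000
DF(1y) is solved at step 2

step 1 [0.5y] swap r/2=423/9577: DF=(1 − 423/9577·(0))/(1+423/9577) = 9577/10000 ≈ 0.957700
step 2 [1y] zero: DF = P = 2309/2500 ≈ 0.923600
step 3 [1.5y] swap r/2=821/27992: DF=(1 − 821/27992·(0.957700+0.923600))/(1+821/27992) = 9179/10000 ≈ 0.917900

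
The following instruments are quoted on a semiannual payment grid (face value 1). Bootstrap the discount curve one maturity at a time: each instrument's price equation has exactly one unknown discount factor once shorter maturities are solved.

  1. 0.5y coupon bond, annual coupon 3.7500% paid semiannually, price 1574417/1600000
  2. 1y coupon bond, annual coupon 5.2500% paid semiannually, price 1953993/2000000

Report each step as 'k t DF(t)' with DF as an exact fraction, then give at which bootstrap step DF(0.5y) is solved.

1 1/2 9659/10000
2 1 9273/10000
DF(0.5y) is solved at step 1

step 1 [0.5y] bond c/2=3/160: DF=(1574417/1600000 − 3/160·(0))/(1+3/160) = 9659/10000 ≈ 0.965900
step 2 [1y] bond c/2=21/800: DF=(1953993/2000000 − 21/800·(0.965900))/(1+21/800) = 9273/10000 ≈ 0.927300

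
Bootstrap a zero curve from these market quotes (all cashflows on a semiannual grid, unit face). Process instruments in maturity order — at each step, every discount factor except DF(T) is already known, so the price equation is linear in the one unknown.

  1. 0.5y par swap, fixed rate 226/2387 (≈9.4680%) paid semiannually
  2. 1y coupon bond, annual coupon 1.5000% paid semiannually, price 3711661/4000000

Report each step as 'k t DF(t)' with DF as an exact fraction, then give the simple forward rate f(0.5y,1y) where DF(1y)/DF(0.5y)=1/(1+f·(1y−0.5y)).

step 1 [0.5y] swap r/2=113/2387: DF=(1 − 113/2387·(0))/(1+113/2387) = 2387/2500 ≈ 0.954800
step 2 [1y] bond c/2=3/400: DF=(3711661/4000000 − 3/400·(0.954800))/(1+3/400) = 9139/10000 ≈ 0.913900

1 1/2 2387/2500
2 1 9139/10000
f(0.5y,1y) = ((2387/2500)/(9139/10000) − 1)/(1/2) = 818/9139 ≈ 8.9507%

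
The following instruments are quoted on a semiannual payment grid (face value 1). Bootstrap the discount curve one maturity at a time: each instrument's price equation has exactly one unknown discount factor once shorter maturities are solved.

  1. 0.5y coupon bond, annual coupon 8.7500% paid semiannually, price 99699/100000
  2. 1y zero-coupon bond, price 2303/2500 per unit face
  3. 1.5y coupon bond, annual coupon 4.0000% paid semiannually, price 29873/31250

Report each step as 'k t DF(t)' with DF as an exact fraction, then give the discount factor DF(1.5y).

step 1 [0.5y] bond c/2=7/160: DF=(99699/100000 − 7/160·(0))/(1+7/160) = 597/625 ≈ 0.955200
step 2 [1y] zero: DF = P = 2303/2500 ≈ 0.921200
step 3 [1.5y] bond c/2=1/50: DF=(29873/31250 − 1/50·(0.955200+0.921200))/(1+1/50) = 2251/2500 ≈ 0.900400

1 1/2 597/625
2 1 2303/2500
3 3/2 2251/2500
DF(1.5y) = 2251/2500 ≈ 0.900400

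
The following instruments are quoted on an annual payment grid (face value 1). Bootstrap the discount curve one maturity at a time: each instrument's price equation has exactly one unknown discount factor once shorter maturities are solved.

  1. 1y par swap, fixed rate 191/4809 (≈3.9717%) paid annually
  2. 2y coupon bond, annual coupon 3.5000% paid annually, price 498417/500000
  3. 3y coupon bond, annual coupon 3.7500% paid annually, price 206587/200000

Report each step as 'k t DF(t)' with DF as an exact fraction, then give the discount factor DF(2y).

1 1 4809/5000
2 2 4653/5000
3 3 1159/1250
DF(2y) = 4653/5000 ≈ 0.930600

step 1 [1y] swap r/1=191/4809: DF=(1 − 191/4809·(0))/(1+191/4809) = 4809/5000 ≈ 0.961800
step 2 [2y] bond c/1=7/200: DF=(498417/500000 − 7/200·(0.961800))/(1+7/200) = 4653/5000 ≈ 0.930600
step 3 [3y] bond c/1=3/80: DF=(206587/200000 − 3/80·(0.961800+0.930600))/(1+3/80) = 1159/1250 ≈ 0.927200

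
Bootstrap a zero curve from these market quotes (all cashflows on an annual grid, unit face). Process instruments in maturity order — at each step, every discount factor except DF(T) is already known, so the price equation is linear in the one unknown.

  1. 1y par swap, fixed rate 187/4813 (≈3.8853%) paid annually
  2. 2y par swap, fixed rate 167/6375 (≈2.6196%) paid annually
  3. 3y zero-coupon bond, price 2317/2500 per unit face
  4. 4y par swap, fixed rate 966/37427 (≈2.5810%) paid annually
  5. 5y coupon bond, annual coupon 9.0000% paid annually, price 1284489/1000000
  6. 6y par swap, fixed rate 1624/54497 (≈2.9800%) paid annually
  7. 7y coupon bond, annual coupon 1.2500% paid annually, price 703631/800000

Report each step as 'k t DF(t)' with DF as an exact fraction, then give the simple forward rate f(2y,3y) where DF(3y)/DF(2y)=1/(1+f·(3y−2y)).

step 1 [1y] swap r/1=187/4813: DF=(1 − 187/4813·(0))/(1+187/4813) = 4813/5000 ≈ 0.962600
step 2 [2y] swap r/1=167/6375: DF=(1 − 167/6375·(0.962600))/(1+167/6375) = 9499/10000 ≈ 0.949900
step 3 [3y] zero: DF = P = 2317/2500 ≈ 0.926800
step 4 [4y] swap r/1=966/37427: DF=(1 − 966/37427·(0.962600+0.949900+0.926800))/(1+966/37427) = 4517/5000 ≈ 0.903400
step 5 [5y] bond c/1=9/100: DF=(1284489/1000000 − 9/100·(0.962600+0.949900+0.926800+0.903400))/(1+9/100) = 4347/5000 ≈ 0.869400
step 6 [6y] swap r/1=1624/54497: DF=(1 − 1624/54497·(0.962600+0.949900+0.926800+0.903400+0.869400))/(1+1624/54497) = 1047/1250 ≈ 0.837600
step 7 [7y] bond c/1=1/80: DF=(703631/800000 − 1/80·(0.962600+0.949900+0.926800+0.903400+0.869400+0.837600))/(1+1/80) = 4007/5000 ≈ 0.801400

1 1 4813/5000
2 2 9499/10000
3 3 2317/2500
4 4 4517/5000
5 5 4347/5000
6 6 1047/1250
7 7 4007/5000
f(2y,3y) = ((9499/10000)/(2317/2500) − 1)/(1) = 33/1324 ≈ 2.4924%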